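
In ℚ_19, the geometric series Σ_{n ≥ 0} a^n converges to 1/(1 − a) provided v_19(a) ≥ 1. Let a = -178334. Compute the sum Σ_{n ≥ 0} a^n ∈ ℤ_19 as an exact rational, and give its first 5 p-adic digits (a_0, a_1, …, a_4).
Σ a^n = 1/(1 − a) = 1/178335;  first 5 digits = (1, 0, 0, 12, 17)

v_19(a) = 3 ≥ 1, so the series converges in ℤ_19 to 1/(1 − a) = 1/(1 − (-178334)) = 1/178335. Expand this rational in ℤ_19: compute digits iteratively via d_i = x_i mod 19, x_{i+1} = (x_i − d_i)/19. The first 5 digits are (1, 0, 0, 12, 17).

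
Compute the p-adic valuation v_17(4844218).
v_17(4844218) = 4

v_17(n) is the largest exponent k such that 17^k divides n. Factor out: 4844218 = 17^4 · 58. (Sign doesn't affect v_p.) So v_17(4844218) = 4.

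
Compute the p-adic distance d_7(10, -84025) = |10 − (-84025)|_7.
d_7(10, -84025) = 1/16807

Step 1 — x − y = 10 − (-84025) = 84035. Step 2 — v_7(84035) = 5 (factor: 84035 = (7^5 · 5); the sign does not affect v_p). Step 3 — |x − y|_7 = 7^{-5} = 1/16807.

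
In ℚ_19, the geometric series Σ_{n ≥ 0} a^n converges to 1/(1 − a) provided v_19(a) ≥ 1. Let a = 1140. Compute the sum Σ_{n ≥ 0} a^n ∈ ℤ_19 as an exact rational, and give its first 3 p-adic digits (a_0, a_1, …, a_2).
Σ a^n = 1/(1 − a) = -1/1139;  first 3 digits = (1, 3, 12)

v_19(a) = 1 ≥ 1, so the series converges in ℤ_19 to 1/(1 − a) = 1/(1 − 1140) = -1/1139. Expand this rational in ℤ_19: compute digits iteratively via d_i = x_i mod 19, x_{i+1} = (x_i − d_i)/19. The first 3 digits are (1, 3, 12).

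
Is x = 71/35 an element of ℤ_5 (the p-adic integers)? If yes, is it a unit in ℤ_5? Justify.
x ∉ ℤ_5 (v_5(x) = -1 < 0)

ℤ_5 = {x ∈ ℚ_5 : v_5(x) ≥ 0} and ℤ_5^× = {x ∈ ℤ_5 : v_5(x) = 0}. Here v_5(71/35) = v_5(num) − v_5(den) = -1; compare against these criteria.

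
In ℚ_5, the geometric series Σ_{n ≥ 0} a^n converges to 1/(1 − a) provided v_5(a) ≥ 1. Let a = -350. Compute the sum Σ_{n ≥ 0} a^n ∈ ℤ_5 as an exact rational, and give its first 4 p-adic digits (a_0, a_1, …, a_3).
Σ a^n = 1/(1 − a) = 1/351;  first 4 digits = (1, 0, 1, 2)

v_5(a) = 2 ≥ 1, so the series converges in ℤ_5 to 1/(1 − a) = 1/(1 − (-350)) = 1/351. Expand this rational in ℤ_5: compute digits iteratively via d_i = x_i mod 5, x_{i+1} = (x_i − d_i)/5. The first 4 digits are (1, 0, 1, 2).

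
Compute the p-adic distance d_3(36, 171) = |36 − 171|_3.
d_3(36, 171) = 1/27

Step 1 — x − y = 36 − 171 = -135. Step 2 — v_3(-135) = 3 (factor: -135 = −(3^3 · 5); the sign does not affect v_p). Step 3 — |x − y|_3 = 3^{-3} = 1/27.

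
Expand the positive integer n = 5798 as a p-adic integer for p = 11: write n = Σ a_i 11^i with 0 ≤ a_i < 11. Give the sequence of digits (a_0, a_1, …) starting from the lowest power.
(a_0, a_1, …) = (1, 10, 3, 4)

Repeated division by 11 gives the digits low-to-high: 5798 = 1 + 10·11^1 + 3·11^2 + 4·11^3. Digit sequence: (1, 10, 3, 4).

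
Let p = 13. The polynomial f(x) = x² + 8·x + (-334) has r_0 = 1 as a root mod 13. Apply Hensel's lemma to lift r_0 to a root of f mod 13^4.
r_3 = 16680 (mod 28561)

Hensel: r_{i+1} = r_i − f(r_i)·(f′(r_i))^{-1} mod 13^{i+2}, f′(x) = 2x + 8. Iterate:
  r_0 = 1 (mod 13)
  r_1 = 118 (mod 169)
  r_2 = 1301 (mod 2197)
  r_3 = 16680 (mod 28561)
Final: r = 16680 satisfies f(r) ≡ 0 mod 13^4.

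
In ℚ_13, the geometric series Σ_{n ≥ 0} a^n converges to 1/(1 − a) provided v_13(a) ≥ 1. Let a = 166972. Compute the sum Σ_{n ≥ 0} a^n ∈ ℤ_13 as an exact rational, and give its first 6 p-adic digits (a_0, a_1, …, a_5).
Σ a^n = 1/(1 − a) = -1/166971;  first 6 digits = (1, 0, 0, 11, 5, 0)

v_13(a) = 3 ≥ 1, so the series converges in ℤ_13 to 1/(1 − a) = 1/(1 − 166972) = -1/166971. Expand this rational in ℤ_13: compute digits iteratively via d_i = x_i mod 13, x_{i+1} = (x_i − d_i)/13. The first 6 digits are (1, 0, 0, 11, 5, 0).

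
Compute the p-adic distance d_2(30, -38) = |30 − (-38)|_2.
d_2(30, -38) = 1/4

Step 1 — x − y = 30 − (-38) = 68. Step 2 — v_2(68) = 2 (factor: 68 = (2^2 · 17); the sign does not affect v_p). Step 3 — |x − y|_2 = 2^{-2} = 1/4.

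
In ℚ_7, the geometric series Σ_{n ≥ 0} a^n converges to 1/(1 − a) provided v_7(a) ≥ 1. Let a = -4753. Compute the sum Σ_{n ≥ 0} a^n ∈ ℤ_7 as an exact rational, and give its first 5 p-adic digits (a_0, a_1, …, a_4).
Σ a^n = 1/(1 − a) = 1/4754;  first 5 digits = (1, 0, 1, 0, 6)

v_7(a) = 2 ≥ 1, so the series converges in ℤ_7 to 1/(1 − a) = 1/(1 − (-4753)) = 1/4754. Expand this rational in ℤ_7: compute digits iteratively via d_i = x_i mod 7, x_{i+1} = (x_i − d_i)/7. The first 5 digits are (1, 0, 1, 0, 6).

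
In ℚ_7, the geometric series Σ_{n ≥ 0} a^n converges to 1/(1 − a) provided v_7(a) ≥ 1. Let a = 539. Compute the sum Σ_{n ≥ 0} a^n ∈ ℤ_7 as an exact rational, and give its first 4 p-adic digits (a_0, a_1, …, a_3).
Σ a^n = 1/(1 − a) = -1/538;  first 4 digits = (1, 0, 4, 1)

v_7(a) = 2 ≥ 1, so the series converges in ℤ_7 to 1/(1 − a) = 1/(1 − 539) = -1/538. Expand this rational in ℤ_7: compute digits iteratively via d_i = x_i mod 7, x_{i+1} = (x_i − d_i)/7. The first 4 digits are (1, 0, 4, 1).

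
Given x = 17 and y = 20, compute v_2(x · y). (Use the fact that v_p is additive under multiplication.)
v_2(340) = 2

v_p(x) = 0 (factor: 17 = 2^0 · 17); v_p(y) = 2 (factor: 20 = 2^2 · 5). Additivity: v_p(xy) = v_p(x) + v_p(y) = 0 + 2 = 2. (Direct check: xy = 340 = 2^2 · (85).)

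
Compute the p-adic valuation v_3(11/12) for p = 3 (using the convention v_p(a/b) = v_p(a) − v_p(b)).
v_3(11/12) = -1

Factor powers of 3 from the numerator and denominator of the reduced fraction: 11 = 3^0 · 11 and 12 = 3^1 · 4. Apply v_p(a/b) = v_p(a) − v_p(b): v_3(11/12) = 0 − 1 = -1.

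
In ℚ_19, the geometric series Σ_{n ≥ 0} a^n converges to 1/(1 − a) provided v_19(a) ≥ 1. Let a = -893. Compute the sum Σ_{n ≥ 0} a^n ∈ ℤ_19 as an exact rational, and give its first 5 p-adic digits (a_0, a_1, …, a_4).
Σ a^n = 1/(1 − a) = 1/894;  first 5 digits = (1, 10, 2, 14, 0)

v_19(a) = 1 ≥ 1, so the series converges in ℤ_19 to 1/(1 − a) = 1/(1 − (-893)) = 1/894. Expand this rational in ℤ_19: compute digits iteratively via d_i = x_i mod 19, x_{i+1} = (x_i − d_i)/19. The first 5 digits are (1, 10, 2, 14, 0).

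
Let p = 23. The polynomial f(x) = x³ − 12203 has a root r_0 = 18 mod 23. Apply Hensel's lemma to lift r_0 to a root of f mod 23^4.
r_3 = 102736 (mod 279841)

Hensel: r_{i+1} = r_i − f(r_i)/f′(r_i) mod 23^{i+2}, where f′(x) = 3x². Iterate:
  r_0 = 18 (mod 23)
  r_1 = 110 (mod 529)
  r_2 = 5400 (mod 12167)
  r_3 = 102736 (mod 279841)
Final: r = 102736 with f(r) ≡ 0 mod 23^4.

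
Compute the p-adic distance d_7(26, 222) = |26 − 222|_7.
d_7(26, 222) = 1/49

Step 1 — x − y = 26 − 222 = -196. Step 2 — v_7(-196) = 2 (factor: -196 = −(7^2 · 4); the sign does not affect v_p). Step 3 — |x − y|_7 = 7^{-2} = 1/49.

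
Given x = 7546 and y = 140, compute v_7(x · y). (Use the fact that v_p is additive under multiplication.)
v_7(1056440) = 4

v_p(x) = 3 (factor: 7546 = 7^3 · 22); v_p(y) = 1 (factor: 140 = 7^1 · 20). Additivity: v_p(xy) = v_p(x) + v_p(y) = 3 + 1 = 4. (Direct check: xy = 1056440 = 7^4 · (440).)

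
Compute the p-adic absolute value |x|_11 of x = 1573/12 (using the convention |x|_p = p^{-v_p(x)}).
|1573/12|_11 = 1/121

Step 1 — compute v_11(x) by factoring powers of 11 out of the numerator and denominator: v_11(1573/12) = 2. Step 2 — apply |x|_p = p^{-v_p(x)} = 11^{-2} = 1/121.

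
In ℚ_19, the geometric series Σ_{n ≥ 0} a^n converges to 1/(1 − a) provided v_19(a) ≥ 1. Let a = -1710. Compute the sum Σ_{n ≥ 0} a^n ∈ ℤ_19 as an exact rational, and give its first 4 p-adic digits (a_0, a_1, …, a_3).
Σ a^n = 1/(1 − a) = 1/1711;  first 4 digits = (1, 5, 1, 0)

v_19(a) = 1 ≥ 1, so the series converges in ℤ_19 to 1/(1 − a) = 1/(1 − (-1710)) = 1/1711. Expand this rational in ℤ_19: compute digits iteratively via d_i = x_i mod 19, x_{i+1} = (x_i − d_i)/19. The first 4 digits are (1, 5, 1, 0).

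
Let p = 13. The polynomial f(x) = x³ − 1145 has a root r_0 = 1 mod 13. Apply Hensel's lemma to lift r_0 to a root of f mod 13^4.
r_3 = 25845 (mod 28561)

Hensel: r_{i+1} = r_i − f(r_i)/f′(r_i) mod 13^{i+2}, where f′(x) = 3x². Iterate:
  r_0 = 1 (mod 13)
  r_1 = 157 (mod 169)
  r_2 = 1678 (mod 2197)
  r_3 = 25845 (mod 28561)
Final: r = 25845 with f(r) ≡ 0 mod 13^4.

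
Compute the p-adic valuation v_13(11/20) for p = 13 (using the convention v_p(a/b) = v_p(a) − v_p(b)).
v_13(11/20) = 0

Factor powers of 13 from the numerator and denominator of the reduced fraction: 11 = 13^0 · 11 and 20 = 13^0 · 20. Apply v_p(a/b) = v_p(a) − v_p(b): v_13(11/20) = 0 − 0 = 0.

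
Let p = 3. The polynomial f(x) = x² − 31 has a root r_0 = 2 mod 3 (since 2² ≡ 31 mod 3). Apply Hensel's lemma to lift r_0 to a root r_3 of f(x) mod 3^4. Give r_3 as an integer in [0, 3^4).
r_3 = 29 (mod 81)

Hensel's recurrence: r_{i+1} = r_i − f(r_i)·(f′(r_i))^{-1} mod 3^{i+2}, with f′(x) = 2x. Iterate:
  r_0 = 2 (mod 3)
  r_1 = 2 (mod 9)
  r_2 = 2 (mod 27)
  r_3 = 29 (mod 81)
Final: r_3 = 29, and one checks f(r_3) ≡ 0 mod 3^4.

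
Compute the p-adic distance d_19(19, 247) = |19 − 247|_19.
d_19(19, 247) = 1/19

Step 1 — x − y = 19 − 247 = -228. Step 2 — v_19(-228) = 1 (factor: -228 = −(19^1 · 12); the sign does not affect v_p). Step 3 — |x − y|_19 = 19^{-1} = 1/19.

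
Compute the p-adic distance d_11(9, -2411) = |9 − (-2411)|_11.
d_11(9, -2411) = 1/121

Step 1 — x − y = 9 − (-2411) = 2420. Step 2 — v_11(2420) = 2 (factor: 2420 = (11^2 · 20); the sign does not affect v_p). Step 3 — |x − y|_11 = 11^{-2} = 1/121.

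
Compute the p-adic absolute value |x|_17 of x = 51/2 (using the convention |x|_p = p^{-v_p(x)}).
|51/2|_17 = 1/17

Step 1 — compute v_17(x) by factoring powers of 17 out of the numerator and denominator: v_17(51/2) = 1. Step 2 — apply |x|_p = p^{-v_p(x)} = 17^{-1} = 1/17.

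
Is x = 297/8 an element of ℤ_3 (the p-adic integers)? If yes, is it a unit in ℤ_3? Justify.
x ∈ ℤ_3 but not a unit; v_3(x) = 3 > 0

ℤ_3 = {x ∈ ℚ_3 : v_3(x) ≥ 0} and ℤ_3^× = {x ∈ ℤ_3 : v_3(x) = 0}. Here v_3(297/8) = v_3(num) − v_3(den) = 3; compare against these criteria.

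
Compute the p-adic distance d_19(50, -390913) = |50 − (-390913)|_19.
d_19(50, -390913) = 1/130321

Step 1 — x − y = 50 − (-390913) = 390963. Step 2 — v_19(390963) = 4 (factor: 390963 = (19^4 · 3); the sign does not affect v_p). Step 3 — |x − y|_19 = 19^{-4} = 1/130321.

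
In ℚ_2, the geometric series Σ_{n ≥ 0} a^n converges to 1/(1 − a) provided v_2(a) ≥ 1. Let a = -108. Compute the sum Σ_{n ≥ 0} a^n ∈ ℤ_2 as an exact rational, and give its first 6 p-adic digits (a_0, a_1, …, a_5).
Σ a^n = 1/(1 − a) = 1/109;  first 6 digits = (1, 0, 1, 0, 0, 1)

v_2(a) = 2 ≥ 1, so the series converges in ℤ_2 to 1/(1 − a) = 1/(1 − (-108)) = 1/109. Expand this rational in ℤ_2: compute digits iteratively via d_i = x_i mod 2, x_{i+1} = (x_i − d_i)/2. The first 6 digits are (1, 0, 1, 0, 0, 1).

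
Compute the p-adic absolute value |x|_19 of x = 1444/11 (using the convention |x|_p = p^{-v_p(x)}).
|1444/11|_19 = 1/361

Step 1 — compute v_19(x) by factoring powers of 19 out of the numerator and denominator: v_19(1444/11) = 2. Step 2 — apply |x|_p = p^{-v_p(x)} = 19^{-2} = 1/361.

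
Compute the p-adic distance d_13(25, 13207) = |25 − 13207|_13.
d_13(25, 13207) = 1/2197

Step 1 — x − y = 25 − 13207 = -13182. Step 2 — v_13(-13182) = 3 (factor: -13182 = −(13^3 · 6); the sign does not affect v_p). Step 3 — |x − y|_13 = 13^{-3} = 1/2197.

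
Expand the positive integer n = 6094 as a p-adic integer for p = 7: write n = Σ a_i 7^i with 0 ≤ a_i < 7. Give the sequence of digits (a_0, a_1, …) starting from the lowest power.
(a_0, a_1, …) = (4, 2, 5, 3, 2)

Repeated division by 7 gives the digits low-to-high: 6094 = 4 + 2·7^1 + 5·7^2 + 3·7^3 + 2·7^4. Digit sequence: (4, 2, 5, 3, 2).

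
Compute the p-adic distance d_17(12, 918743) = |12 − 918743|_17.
d_17(12, 918743) = 1/83521

Step 1 — x − y = 12 − 918743 = -918731. Step 2 — v_17(-918731) = 4 (factor: -918731 = −(17^4 · 11); the sign does not affect v_p). Step 3 — |x − y|_17 = 17^{-4} = 1/83521.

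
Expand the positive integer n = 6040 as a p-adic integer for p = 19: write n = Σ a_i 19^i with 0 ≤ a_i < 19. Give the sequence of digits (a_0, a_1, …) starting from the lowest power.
(a_0, a_1, …) = (17, 13, 16)

Repeated division by 19 gives the digits low-to-high: 6040 = 17 + 13·19^1 + 16·19^2. Digit sequence: (17, 13, 16).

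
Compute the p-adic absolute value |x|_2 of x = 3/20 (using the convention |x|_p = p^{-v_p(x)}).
|3/20|_2 = 4

Step 1 — compute v_2(x) by factoring powers of 2 out of the numerator and denominator: v_2(3/20) = -2. Step 2 — apply |x|_p = p^{-v_p(x)} = 2^{2} = 4.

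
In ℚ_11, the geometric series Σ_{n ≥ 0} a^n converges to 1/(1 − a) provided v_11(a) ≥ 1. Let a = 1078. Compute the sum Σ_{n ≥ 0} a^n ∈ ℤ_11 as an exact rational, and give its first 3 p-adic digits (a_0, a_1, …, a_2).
Σ a^n = 1/(1 − a) = -1/1077;  first 3 digits = (1, 10, 9)

v_11(a) = 1 ≥ 1, so the series converges in ℤ_11 to 1/(1 − a) = 1/(1 − 1078) = -1/1077. Expand this rational in ℤ_11: compute digits iteratively via d_i = x_i mod 11, x_{i+1} = (x_i − d_i)/11. The first 3 digits are (1, 10, 9).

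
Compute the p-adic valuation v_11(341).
v_11(341) = 1

v_11(n) is the largest exponent k such that 11^k divides n. Factor out: 341 = 11^1 · 31. (Sign doesn't affect v_p.) So v_11(341) = 1.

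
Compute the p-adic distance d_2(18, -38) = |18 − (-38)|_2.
d_2(18, -38) = 1/8

Step 1 — x − y = 18 − (-38) = 56. Step 2 — v_2(56) = 3 (factor: 56 = (2^3 · 7); the sign does not affect v_p). Step 3 — |x − y|_2 = 2^{-3} = 1/8.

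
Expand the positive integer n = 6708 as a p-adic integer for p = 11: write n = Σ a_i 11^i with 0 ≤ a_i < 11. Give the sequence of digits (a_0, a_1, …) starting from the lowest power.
(a_0, a_1, …) = (9, 4, 0, 5)

Repeated division by 11 gives the digits low-to-high: 6708 = 9 + 4·11^1 + 5·11^3. Digit sequence: (9, 4, 0, 5).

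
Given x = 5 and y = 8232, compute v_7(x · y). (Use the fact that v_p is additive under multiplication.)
v_7(41160) = 3

v_p(x) = 0 (factor: 5 = 7^0 · 5); v_p(y) = 3 (factor: 8232 = 7^3 · 24). Additivity: v_p(xy) = v_p(x) + v_p(y) = 0 + 3 = 3. (Direct check: xy = 41160 = 7^3 · (120).)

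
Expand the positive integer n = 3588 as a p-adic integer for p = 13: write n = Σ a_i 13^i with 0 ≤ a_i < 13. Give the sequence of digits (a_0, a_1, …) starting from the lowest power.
(a_0, a_1, …) = (0, 3, 8, 1)

Repeated division by 13 gives the digits low-to-high: 3588 = 3·13^1 + 8·13^2 + 1·13^3. Digit sequence: (0, 3, 8, 1).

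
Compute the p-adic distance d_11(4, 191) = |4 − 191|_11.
d_11(4, 191) = 1/11

Step 1 — x − y = 4 − 191 = -187. Step 2 — v_11(-187) = 1 (factor: -187 = −(11^1 · 17); the sign does not affect v_p). Step 3 — |x − y|_11 = 11^{-1} = 1/11.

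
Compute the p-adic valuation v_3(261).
v_3(261) = 2

v_3(n) is the largest exponent k such that 3^k divides n. Factor out: 261 = 3^2 · 29. (Sign doesn't affect v_p.) So v_3(261) = 2.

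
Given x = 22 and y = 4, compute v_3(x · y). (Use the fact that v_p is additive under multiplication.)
v_3(88) = 0

v_p(x) = 0 (factor: 22 = 3^0 · 22); v_p(y) = 0 (factor: 4 = 3^0 · 4). Additivity: v_p(xy) = v_p(x) + v_p(y) = 0 + 0 = 0. (Direct check: xy = 88 = 3^0 · (88).)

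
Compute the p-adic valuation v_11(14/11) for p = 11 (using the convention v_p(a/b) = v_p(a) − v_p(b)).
v_11(14/11) = -1

Factor powers of 11 from the numerator and denominator of the reduced fraction: 14 = 11^0 · 14 and 11 = 11^1 · 1. Apply v_p(a/b) = v_p(a) − v_p(b): v_11(14/11) = 0 − 1 = -1.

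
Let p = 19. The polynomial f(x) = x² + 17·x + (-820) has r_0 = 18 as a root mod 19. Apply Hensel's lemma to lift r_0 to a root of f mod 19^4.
r_3 = 13147 (mod 130321)

Hensel: r_{i+1} = r_i − f(r_i)·(f′(r_i))^{-1} mod 19^{i+2}, f′(x) = 2x + 17. Iterate:
  r_0 = 18 (mod 19)
  r_1 = 151 (mod 361)
  r_2 = 6288 (mod 6859)
  r_3 = 13147 (mod 130321)
Final: r = 13147 satisfies f(r) ≡ 0 mod 19^4.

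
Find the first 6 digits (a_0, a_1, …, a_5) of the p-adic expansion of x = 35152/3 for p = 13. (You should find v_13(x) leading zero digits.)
(a_0, …, a_5) = (0, 0, 0, 1, 9, 8)

v_13(35152/3) = 3, so a_0 = ... = a_2 = 0. Factor out: x = 13^3 · u with u = 16/3 a unit in ℤ_13. Expand u iteratively via a_{v+i} = u_i mod 13, u_{i+1} = (u_i − a_{v+i})/13:
  u_0 = 16/3;  a_3 = 1;  u_1 = (u_0 − 1)/13 = 1/3
  u_1 = 1/3;  a_4 = 9;  u_2 = (u_1 − 9)/13 = -2/3
  u_2 = -2/3;  a_5 = 8;  u_3 = (u_2 − 8)/13 = -2/3
Digits: (0, 0, 0, 1, 9, 8).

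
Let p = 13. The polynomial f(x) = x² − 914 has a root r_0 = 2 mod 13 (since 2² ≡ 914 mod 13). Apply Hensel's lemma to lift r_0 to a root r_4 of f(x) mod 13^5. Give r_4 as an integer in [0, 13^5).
r_4 = 315330 (mod 371293)

Hensel's recurrence: r_{i+1} = r_i − f(r_i)·(f′(r_i))^{-1} mod 13^{i+2}, with f′(x) = 2x. Iterate:
  r_0 = 2 (mod 13)
  r_1 = 145 (mod 169)
  r_2 = 1159 (mod 2197)
  r_3 = 1159 (mod 28561)
  r_4 = 315330 (mod 371293)
Final: r_4 = 315330, and one checks f(r_4) ≡ 0 mod 13^5.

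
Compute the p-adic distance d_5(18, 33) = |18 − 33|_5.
d_5(18, 33) = 1/5

Step 1 — x − y = 18 − 33 = -15. Step 2 — v_5(-15) = 1 (factor: -15 = −(5^1 · 3); the sign does not affect v_p). Step 3 — |x − y|_5 = 5^{-1} = 1/5.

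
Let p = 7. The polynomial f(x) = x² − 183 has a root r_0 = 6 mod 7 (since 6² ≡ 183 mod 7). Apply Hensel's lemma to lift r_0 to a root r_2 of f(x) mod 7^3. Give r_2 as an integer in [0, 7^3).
r_2 = 104 (mod 343)

Hensel's recurrence: r_{i+1} = r_i − f(r_i)·(f′(r_i))^{-1} mod 7^{i+2}, with f′(x) = 2x. Iterate:
  r_0 = 6 (mod 7)
  r_1 = 6 (mod 49)
  r_2 = 104 (mod 343)
Final: r_2 = 104, and one checks f(r_2) ≡ 0 mod 7^3.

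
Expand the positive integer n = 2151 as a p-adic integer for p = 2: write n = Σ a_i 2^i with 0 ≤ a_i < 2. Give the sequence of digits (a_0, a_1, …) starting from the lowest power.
(a_0, a_1, …) = (1, 1, 1, 0, 0, 1, 1, 0, 0, 0, 0, 1)

Repeated division by 2 gives the digits low-to-high: 2151 = 1 + 1·2^1 + 1·2^2 + 1·2^5 + 1·2^6 + 1·2^11. Digit sequence: (1, 1, 1, 0, 0, 1, 1, 0, 0, 0, 0, 1).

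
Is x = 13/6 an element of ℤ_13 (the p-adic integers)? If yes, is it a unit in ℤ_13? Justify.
x ∈ ℤ_13 but not a unit; v_13(x) = 1 > 0

ℤ_13 = {x ∈ ℚ_13 : v_13(x) ≥ 0} and ℤ_13^× = {x ∈ ℤ_13 : v_13(x) = 0}. Here v_13(13/6) = v_13(num) − v_13(den) = 1; compare against these criteria.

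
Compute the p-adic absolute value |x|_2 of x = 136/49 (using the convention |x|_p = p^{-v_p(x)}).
|136/49|_2 = 1/8

Step 1 — compute v_2(x) by factoring powers of 2 out of the numerator and denominator: v_2(136/49) = 3. Step 2 — apply |x|_p = p^{-v_p(x)} = 2^{-3} = 1/8.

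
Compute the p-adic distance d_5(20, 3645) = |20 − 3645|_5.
d_5(20, 3645) = 1/125

Step 1 — x − y = 20 − 3645 = -3625. Step 2 — v_5(-3625) = 3 (factor: -3625 = −(5^3 · 29); the sign does not affect v_p). Step 3 — |x − y|_5 = 5^{-3} = 1/125.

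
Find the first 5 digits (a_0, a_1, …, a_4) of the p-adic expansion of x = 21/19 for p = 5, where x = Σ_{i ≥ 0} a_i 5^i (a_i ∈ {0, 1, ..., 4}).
(a_0, …, a_4) = (4, 1, 1, 0, 1)

v_5(21/19) = 0 (numerator and denominator both coprime to 5), so x ∈ ℤ_5^×. Compute digits iteratively via a_i = x_i mod 5, x_{i+1} = (x_i − a_i)/5, with x_0 = x:
  x_0 = 21/19;  a_0 = 4;  x_1 = (x_0 − 4)/5 = -11/19
  x_1 = -11/19;  a_1 = 1;  x_2 = (x_1 − 1)/5 = -6/19
  x_2 = -6/19;  a_2 = 1;  x_3 = (x_2 − 1)/5 = -5/19
  x_3 = -5/19;  a_3 = 0;  x_4 = (x_3 − 0)/5 = -1/19
  x_4 = -1/19;  a_4 = 1;  x_5 = (x_4 − 1)/5 = -4/19
Digits: (4, 1, 1, 0, 1).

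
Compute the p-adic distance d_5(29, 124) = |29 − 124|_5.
d_5(29, 124) = 1/5

Step 1 — x − y = 29 − 124 = -95. Step 2 — v_5(-95) = 1 (factor: -95 = −(5^1 · 19); the sign does not affect v_p). Step 3 — |x − y|_5 = 5^{-1} = 1/5.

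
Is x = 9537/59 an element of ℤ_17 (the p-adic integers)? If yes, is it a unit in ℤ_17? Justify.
x ∈ ℤ_17 but not a unit; v_17(x) = 2 > 0

ℤ_17 = {x ∈ ℚ_17 : v_17(x) ≥ 0} and ℤ_17^× = {x ∈ ℤ_17 : v_17(x) = 0}. Here v_17(9537/59) = v_17(num) − v_17(den) = 2; compare against these criteria.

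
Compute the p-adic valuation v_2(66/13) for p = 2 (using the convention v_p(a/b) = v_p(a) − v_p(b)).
v_2(66/13) = 1

Factor powers of 2 from the numerator and denominator of the reduced fraction: 66 = 2^1 · 33 and 13 = 2^0 · 13. Apply v_p(a/b) = v_p(a) − v_p(b): v_2(66/13) = 1 − 0 = 1.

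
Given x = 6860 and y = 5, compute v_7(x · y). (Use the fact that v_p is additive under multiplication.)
v_7(34300) = 3

v_p(x) = 3 (factor: 6860 = 7^3 · 20); v_p(y) = 0 (factor: 5 = 7^0 · 5). Additivity: v_p(xy) = v_p(x) + v_p(y) = 3 + 0 = 3. (Direct check: xy = 34300 = 7^3 · (100).)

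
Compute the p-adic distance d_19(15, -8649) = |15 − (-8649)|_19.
d_19(15, -8649) = 1/361

Step 1 — x − y = 15 − (-8649) = 8664. Step 2 — v_19(8664) = 2 (factor: 8664 = (19^2 · 24); the sign does not affect v_p). Step 3 — |x − y|_19 = 19^{-2} = 1/361.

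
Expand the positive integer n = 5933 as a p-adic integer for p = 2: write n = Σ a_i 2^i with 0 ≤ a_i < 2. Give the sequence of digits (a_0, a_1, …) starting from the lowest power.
(a_0, a_1, …) = (1, 0, 1, 1, 0, 1, 0, 0, 1, 1, 1, 0, 1)

Repeated division by 2 gives the digits low-to-high: 5933 = 1 + 1·2^2 + 1·2^3 + 1·2^5 + 1·2^8 + 1·2^9 + 1·2^10 + 1·2^12. Digit sequence: (1, 0, 1, 1, 0, 1, 0, 0, 1, 1, 1, 0, 1).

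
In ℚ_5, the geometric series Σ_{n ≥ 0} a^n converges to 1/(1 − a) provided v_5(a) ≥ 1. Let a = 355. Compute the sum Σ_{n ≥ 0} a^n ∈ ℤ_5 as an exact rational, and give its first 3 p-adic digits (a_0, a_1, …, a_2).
Σ a^n = 1/(1 − a) = -1/354;  first 3 digits = (1, 1, 0)

v_5(a) = 1 ≥ 1, so the series converges in ℤ_5 to 1/(1 − a) = 1/(1 − 355) = -1/354. Expand this rational in ℤ_5: compute digits iteratively via d_i = x_i mod 5, x_{i+1} = (x_i − d_i)/5. The first 3 digits are (1, 1, 0).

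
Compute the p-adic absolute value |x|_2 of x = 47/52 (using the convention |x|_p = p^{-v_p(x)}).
|47/52|_2 = 4

Step 1 — compute v_2(x) by factoring powers of 2 out of the numerator and denominator: v_2(47/52) = -2. Step 2 — apply |x|_p = p^{-v_p(x)} = 2^{2} = 4.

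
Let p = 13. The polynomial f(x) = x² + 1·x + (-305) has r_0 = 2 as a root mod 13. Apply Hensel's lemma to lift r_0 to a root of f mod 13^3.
r_2 = 366 (mod 2197)

Hensel: r_{i+1} = r_i − f(r_i)·(f′(r_i))^{-1} mod 13^{i+2}, f′(x) = 2x + 1. Iterate:
  r_0 = 2 (mod 13)
  r_1 = 28 (mod 169)
  r_2 = 366 (mod 2197)
Final: r = 366 satisfies f(r) ≡ 0 mod 13^3.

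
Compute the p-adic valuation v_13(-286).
v_13(-286) = 1

v_13(n) is the largest exponent k such that 13^k divides n. Factor out: -286 = -13^1 · 22. (Sign doesn't affect v_p.) So v_13(-286) = 1.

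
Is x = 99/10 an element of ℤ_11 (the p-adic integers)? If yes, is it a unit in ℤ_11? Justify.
x ∈ ℤ_11 but not a unit; v_11(x) = 1 > 0

ℤ_11 = {x ∈ ℚ_11 : v_11(x) ≥ 0} and ℤ_11^× = {x ∈ ℤ_11 : v_11(x) = 0}. Here v_11(99/10) = v_11(num) − v_11(den) = 1; compare against these criteria.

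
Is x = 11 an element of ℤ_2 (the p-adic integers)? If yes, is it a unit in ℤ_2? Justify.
x ∈ ℤ_2^× (unit); v_2(x) = 0

ℤ_2 = {x ∈ ℚ_2 : v_2(x) ≥ 0} and ℤ_2^× = {x ∈ ℤ_2 : v_2(x) = 0}. Here v_2(11) = v_2(num) − v_2(den) = 0; compare against these criteria.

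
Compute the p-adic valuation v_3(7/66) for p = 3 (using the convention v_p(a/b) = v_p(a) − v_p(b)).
v_3(7/66) = -1

Factor powers of 3 from the numerator and denominator of the reduced fraction: 7 = 3^0 · 7 and 66 = 3^1 · 22. Apply v_p(a/b) = v_p(a) − v_p(b): v_3(7/66) = 0 − 1 = -1.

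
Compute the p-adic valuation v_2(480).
v_2(480) = 5

v_2(n) is the largest exponent k such that 2^k divides n. Factor out: 480 = 2^5 · 15. (Sign doesn't affect v_p.) So v_2(480) = 5.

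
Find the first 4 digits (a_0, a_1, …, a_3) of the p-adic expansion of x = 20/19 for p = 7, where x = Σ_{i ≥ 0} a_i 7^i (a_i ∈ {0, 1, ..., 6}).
(a_0, …, a_3) = (4, 4, 6, 2)

v_7(20/19) = 0 (numerator and denominator both coprime to 7), so x ∈ ℤ_7^×. Compute digits iteratively via a_i = x_i mod 7, x_{i+1} = (x_i − a_i)/7, with x_0 = x:
  x_0 = 20/19;  a_0 = 4;  x_1 = (x_0 − 4)/7 = -8/19
  x_1 = -8/19;  a_1 = 4;  x_2 = (x_1 − 4)/7 = -12/19
  x_2 = -12/19;  a_2 = 6;  x_3 = (x_2 − 6)/7 = -18/19
  x_3 = -18/19;  a_3 = 2;  x_4 = (x_3 − 2)/7 = -8/19
Digits: (4, 4, 6, 2).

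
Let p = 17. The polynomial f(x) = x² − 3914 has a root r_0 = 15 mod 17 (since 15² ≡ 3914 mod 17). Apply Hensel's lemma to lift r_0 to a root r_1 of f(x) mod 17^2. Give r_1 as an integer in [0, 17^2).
r_1 = 32 (mod 289)

Hensel's recurrence: r_{i+1} = r_i − f(r_i)·(f′(r_i))^{-1} mod 17^{i+2}, with f′(x) = 2x. Iterate:
  r_0 = 15 (mod 17)
  r_1 = 32 (mod 289)
Final: r_1 = 32, and one checks f(r_1) ≡ 0 mod 17^2.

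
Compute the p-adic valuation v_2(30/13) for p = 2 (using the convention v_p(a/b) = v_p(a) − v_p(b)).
v_2(30/13) = 1

Factor powers of 2 from the numerator and denominator of the reduced fraction: 30 = 2^1 · 15 and 13 = 2^0 · 13. Apply v_p(a/b) = v_p(a) − v_p(b): v_2(30/13) = 1 − 0 = 1.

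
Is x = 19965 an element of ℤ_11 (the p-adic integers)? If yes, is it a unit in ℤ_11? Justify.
x ∈ ℤ_11 but not a unit; v_11(x) = 3 > 0

ℤ_11 = {x ∈ ℚ_11 : v_11(x) ≥ 0} and ℤ_11^× = {x ∈ ℤ_11 : v_11(x) = 0}. Here v_11(19965) = v_11(num) − v_11(den) = 3; compare against these criteria.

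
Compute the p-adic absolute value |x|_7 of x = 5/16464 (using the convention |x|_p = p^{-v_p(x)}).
|5/16464|_7 = 343

Step 1 — compute v_7(x) by factoring powers of 7 out of the numerator and denominator: v_7(5/16464) = -3. Step 2 — apply |x|_p = p^{-v_p(x)} = 7^{3} = 343.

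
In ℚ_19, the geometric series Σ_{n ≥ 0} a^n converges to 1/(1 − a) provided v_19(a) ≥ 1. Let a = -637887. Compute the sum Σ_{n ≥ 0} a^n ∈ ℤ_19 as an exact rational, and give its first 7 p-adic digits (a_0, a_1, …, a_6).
Σ a^n = 1/(1 − a) = 1/637888;  first 7 digits = (1, 0, 0, 2, 14, 18, 3)

v_19(a) = 3 ≥ 1, so the series converges in ℤ_19 to 1/(1 − a) = 1/(1 − (-637887)) = 1/637888. Expand this rational in ℤ_19: compute digits iteratively via d_i = x_i mod 19, x_{i+1} = (x_i − d_i)/19. The first 7 digits are (1, 0, 0, 2, 14, 18, 3).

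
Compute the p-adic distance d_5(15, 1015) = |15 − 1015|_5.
d_5(15, 1015) = 1/125

Step 1 — x − y = 15 − 1015 = -1000. Step 2 — v_5(-1000) = 3 (factor: -1000 = −(5^3 · 8); the sign does not affect v_p). Step 3 — |x − y|_5 = 5^{-3} = 1/125.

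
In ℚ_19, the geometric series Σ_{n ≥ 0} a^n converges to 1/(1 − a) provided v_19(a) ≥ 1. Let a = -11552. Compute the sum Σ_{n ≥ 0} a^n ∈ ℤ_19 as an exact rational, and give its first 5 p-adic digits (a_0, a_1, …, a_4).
Σ a^n = 1/(1 − a) = 1/11553;  first 5 digits = (1, 0, 6, 17, 16)

v_19(a) = 2 ≥ 1, so the series converges in ℤ_19 to 1/(1 − a) = 1/(1 − (-11552)) = 1/11553. Expand this rational in ℤ_19: compute digits iteratively via d_i = x_i mod 19, x_{i+1} = (x_i − d_i)/19. The first 5 digits are (1, 0, 6, 17, 16).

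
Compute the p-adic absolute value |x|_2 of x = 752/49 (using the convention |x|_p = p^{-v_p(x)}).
|752/49|_2 = 1/16

Step 1 — compute v_2(x) by factoring powers of 2 out of the numerator and denominator: v_2(752/49) = 4. Step 2 — apply |x|_p = p^{-v_p(x)} = 2^{-4} = 1/16.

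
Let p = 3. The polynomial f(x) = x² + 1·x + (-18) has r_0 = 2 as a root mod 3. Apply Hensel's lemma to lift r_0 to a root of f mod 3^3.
r_2 = 8 (mod 27)

Hensel: r_{i+1} = r_i − f(r_i)·(f′(r_i))^{-1} mod 3^{i+2}, f′(x) = 2x + 1. Iterate:
  r_0 = 2 (mod 3)
  r_1 = 8 (mod 9)
  r_2 = 8 (mod 27)
Final: r = 8 satisfies f(r) ≡ 0 mod 3^3.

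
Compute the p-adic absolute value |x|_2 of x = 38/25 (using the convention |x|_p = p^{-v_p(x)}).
|38/25|_2 = 1/2

Step 1 — compute v_2(x) by factoring powers of 2 out of the numerator and denominator: v_2(38/25) = 1. Step 2 — apply |x|_p = p^{-v_p(x)} = 2^{-1} = 1/2.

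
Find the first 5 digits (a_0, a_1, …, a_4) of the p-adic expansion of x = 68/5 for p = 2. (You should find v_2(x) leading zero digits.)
(a_0, …, a_4) = (0, 0, 1, 0, 1)

v_2(68/5) = 2, so a_0 = ... = a_1 = 0. Factor out: x = 2^2 · u with u = 17/5 a unit in ℤ_2. Expand u iteratively via a_{v+i} = u_i mod 2, u_{i+1} = (u_i − a_{v+i})/2:
  u_0 = 17/5;  a_2 = 1;  u_1 = (u_0 − 1)/2 = 6/5
  u_1 = 6/5;  a_3 = 0;  u_2 = (u_1 − 0)/2 = 3/5
  u_2 = 3/5;  a_4 = 1;  u_3 = (u_2 − 1)/2 = -1/5
Digits: (0, 0, 1, 0, 1).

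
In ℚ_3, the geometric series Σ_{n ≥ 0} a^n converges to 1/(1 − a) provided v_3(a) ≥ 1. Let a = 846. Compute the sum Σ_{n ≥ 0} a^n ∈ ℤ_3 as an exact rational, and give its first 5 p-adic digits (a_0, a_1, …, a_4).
Σ a^n = 1/(1 − a) = -1/845;  first 5 digits = (1, 0, 1, 1, 2)

v_3(a) = 2 ≥ 1, so the series converges in ℤ_3 to 1/(1 − a) = 1/(1 − 846) = -1/845. Expand this rational in ℤ_3: compute digits iteratively via d_i = x_i mod 3, x_{i+1} = (x_i − d_i)/3. The first 5 digits are (1, 0, 1, 1, 2).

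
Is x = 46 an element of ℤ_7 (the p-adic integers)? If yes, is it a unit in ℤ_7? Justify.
x ∈ ℤ_7^× (unit); v_7(x) = 0

ℤ_7 = {x ∈ ℚ_7 : v_7(x) ≥ 0} and ℤ_7^× = {x ∈ ℤ_7 : v_7(x) = 0}. Here v_7(46) = v_7(num) − v_7(den) = 0; compare against these criteria.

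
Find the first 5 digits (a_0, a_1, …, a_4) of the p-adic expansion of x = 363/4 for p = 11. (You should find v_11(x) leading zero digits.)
(a_0, …, a_4) = (0, 0, 9, 2, 8)

v_11(363/4) = 2, so a_0 = ... = a_1 = 0. Factor out: x = 11^2 · u with u = 3/4 a unit in ℤ_11. Expand u iteratively via a_{v+i} = u_i mod 11, u_{i+1} = (u_i − a_{v+i})/11:
  u_0 = 3/4;  a_2 = 9;  u_1 = (u_0 − 9)/11 = -3/4
  u_1 = -3/4;  a_3 = 2;  u_2 = (u_1 − 2)/11 = -1/4
  u_2 = -1/4;  a_4 = 8;  u_3 = (u_2 − 8)/11 = -3/4
Digits: (0, 0, 9, 2, 8).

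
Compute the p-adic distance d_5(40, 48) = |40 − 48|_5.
d_5(40, 48) = 1

Step 1 — x − y = 40 − 48 = -8. Step 2 — v_5(-8) = 0 (factor: -8 = −(5^0 · 8); the sign does not affect v_p). Step 3 — |x − y|_5 = 5^{0} = 1.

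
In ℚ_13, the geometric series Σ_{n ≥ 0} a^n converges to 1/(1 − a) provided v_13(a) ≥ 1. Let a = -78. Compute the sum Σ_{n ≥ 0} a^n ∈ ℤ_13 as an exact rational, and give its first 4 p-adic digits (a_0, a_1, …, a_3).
Σ a^n = 1/(1 − a) = 1/79;  first 4 digits = (1, 7, 9, 7)

v_13(a) = 1 ≥ 1, so the series converges in ℤ_13 to 1/(1 − a) = 1/(1 − (-78)) = 1/79. Expand this rational in ℤ_13: compute digits iteratively via d_i = x_i mod 13, x_{i+1} = (x_i − d_i)/13. The first 4 digits are (1, 7, 9, 7).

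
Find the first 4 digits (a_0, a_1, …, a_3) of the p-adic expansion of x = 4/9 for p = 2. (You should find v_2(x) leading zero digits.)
(a_0, …, a_3) = (0, 0, 1, 0)

v_2(4/9) = 2, so a_0 = ... = a_1 = 0. Factor out: x = 2^2 · u with u = 1/9 a unit in ℤ_2. Expand u iteratively via a_{v+i} = u_i mod 2, u_{i+1} = (u_i − a_{v+i})/2:
  u_0 = 1/9;  a_2 = 1;  u_1 = (u_0 − 1)/2 = -4/9
  u_1 = -4/9;  a_3 = 0;  u_2 = (u_1 − 0)/2 = -2/9
Digits: (0, 0, 1, 0).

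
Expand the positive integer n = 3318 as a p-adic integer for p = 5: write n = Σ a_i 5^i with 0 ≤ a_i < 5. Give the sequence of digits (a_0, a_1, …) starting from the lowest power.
(a_0, a_1, …) = (3, 3, 2, 1, 0, 1)

Repeated division by 5 gives the digits low-to-high: 3318 = 3 + 3·5^1 + 2·5^2 + 1·5^3 + 1·5^5. Digit sequence: (3, 3, 2, 1, 0, 1).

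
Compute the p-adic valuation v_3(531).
v_3(531) = 2

v_3(n) is the largest exponent k such that 3^k divides n. Factor out: 531 = 3^2 · 59. (Sign doesn't affect v_p.) So v_3(531) = 2.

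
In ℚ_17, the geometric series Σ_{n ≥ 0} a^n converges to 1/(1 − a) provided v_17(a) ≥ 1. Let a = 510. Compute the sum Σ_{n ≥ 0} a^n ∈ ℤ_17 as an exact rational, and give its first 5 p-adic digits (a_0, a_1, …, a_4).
Σ a^n = 1/(1 − a) = -1/509;  first 5 digits = (1, 13, 0, 6, 11)

v_17(a) = 1 ≥ 1, so the series converges in ℤ_17 to 1/(1 − a) = 1/(1 − 510) = -1/509. Expand this rational in ℤ_17: compute digits iteratively via d_i = x_i mod 17, x_{i+1} = (x_i − d_i)/17. The first 5 digits are (1, 13, 0, 6, 11).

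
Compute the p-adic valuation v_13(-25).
v_13(-25) = 0

v_13(n) is the largest exponent k such that 13^k divides n. Factor out: -25 = -13^0 · 25. (Sign doesn't affect v_p.) So v_13(-25) = 0.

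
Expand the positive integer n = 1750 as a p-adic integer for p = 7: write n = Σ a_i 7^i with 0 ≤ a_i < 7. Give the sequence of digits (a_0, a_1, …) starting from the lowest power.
(a_0, a_1, …) = (0, 5, 0, 5)

Repeated division by 7 gives the digits low-to-high: 1750 = 5·7^1 + 5·7^3. Digit sequence: (0, 5, 0, 5).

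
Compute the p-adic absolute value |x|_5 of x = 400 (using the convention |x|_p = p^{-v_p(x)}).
|400|_5 = 1/25

Step 1 — compute v_5(x) by factoring powers of 5 out of the numerator and denominator: v_5(400) = 2. Step 2 — apply |x|_p = p^{-v_p(x)} = 5^{-2} = 1/25.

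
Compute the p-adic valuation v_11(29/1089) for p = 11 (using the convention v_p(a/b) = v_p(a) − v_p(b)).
v_11(29/1089) = -2

Factor powers of 11 from the numerator and denominator of the reduced fraction: 29 = 11^0 · 29 and 1089 = 11^2 · 9. Apply v_p(a/b) = v_p(a) − v_p(b): v_11(29/1089) = 0 − 2 = -2.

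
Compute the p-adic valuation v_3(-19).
v_3(-19) = 0

v_3(n) is the largest exponent k such that 3^k divides n. Factor out: -19 = -3^0 · 19. (Sign doesn't affect v_p.) So v_3(-19) = 0.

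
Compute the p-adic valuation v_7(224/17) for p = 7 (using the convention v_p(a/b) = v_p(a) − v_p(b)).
v_7(224/17) = 1

Factor powers of 7 from the numerator and denominator of the reduced fraction: 224 = 7^1 · 32 and 17 = 7^0 · 17. Apply v_p(a/b) = v_p(a) − v_p(b): v_7(224/17) = 1 − 0 = 1.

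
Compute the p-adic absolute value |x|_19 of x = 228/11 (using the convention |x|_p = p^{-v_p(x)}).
|228/11|_19 = 1/19

Step 1 — compute v_19(x) by factoring powers of 19 out of the numerator and denominator: v_19(228/11) = 1. Step 2 — apply |x|_p = p^{-v_p(x)} = 19^{-1} = 1/19.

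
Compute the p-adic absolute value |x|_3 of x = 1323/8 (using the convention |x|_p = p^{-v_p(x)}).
|1323/8|_3 = 1/27

Step 1 — compute v_3(x) by factoring powers of 3 out of the numerator and denominator: v_3(1323/8) = 3. Step 2 — apply |x|_p = p^{-v_p(x)} = 3^{-3} = 1/27.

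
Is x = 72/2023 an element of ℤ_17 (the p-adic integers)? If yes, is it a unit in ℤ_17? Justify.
x ∉ ℤ_17 (v_17(x) = -2 < 0)

ℤ_17 = {x ∈ ℚ_17 : v_17(x) ≥ 0} and ℤ_17^× = {x ∈ ℤ_17 : v_17(x) = 0}. Here v_17(72/2023) = v_17(num) − v_17(den) = -2; compare against these criteria.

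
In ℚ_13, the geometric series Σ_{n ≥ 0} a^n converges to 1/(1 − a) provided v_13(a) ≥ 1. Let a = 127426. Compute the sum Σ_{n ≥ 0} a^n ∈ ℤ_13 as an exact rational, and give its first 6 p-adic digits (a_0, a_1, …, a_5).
Σ a^n = 1/(1 − a) = -1/127425;  first 6 digits = (1, 0, 0, 6, 4, 0)

v_13(a) = 3 ≥ 1, so the series converges in ℤ_13 to 1/(1 − a) = 1/(1 − 127426) = -1/127425. Expand this rational in ℤ_13: compute digits iteratively via d_i = x_i mod 13, x_{i+1} = (x_i − d_i)/13. The first 6 digits are (1, 0, 0, 6, 4, 0).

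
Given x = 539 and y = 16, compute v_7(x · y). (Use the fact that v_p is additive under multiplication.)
v_7(8624) = 2

v_p(x) = 2 (factor: 539 = 7^2 · 11); v_p(y) = 0 (factor: 16 = 7^0 · 16). Additivity: v_p(xy) = v_p(x) + v_p(y) = 2 + 0 = 2. (Direct check: xy = 8624 = 7^2 · (176).)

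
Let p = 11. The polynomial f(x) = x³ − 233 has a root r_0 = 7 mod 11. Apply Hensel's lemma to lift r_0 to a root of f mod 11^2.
r_1 = 40 (mod 121)

Hensel: r_{i+1} = r_i − f(r_i)/f′(r_i) mod 11^{i+2}, where f′(x) = 3x². Iterate:
  r_0 = 7 (mod 11)
  r_1 = 40 (mod 121)
Final: r = 40 with f(r) ≡ 0 mod 11^2.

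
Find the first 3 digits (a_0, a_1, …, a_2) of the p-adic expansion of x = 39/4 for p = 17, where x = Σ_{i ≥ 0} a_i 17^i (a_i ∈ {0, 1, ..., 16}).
(a_0, …, a_2) = (14, 4, 4)

v_17(39/4) = 0 (numerator and denominator both coprime to 17), so x ∈ ℤ_17^×. Compute digits iteratively via a_i = x_i mod 17, x_{i+1} = (x_i − a_i)/17, with x_0 = x:
  x_0 = 39/4;  a_0 = 14;  x_1 = (x_0 − 14)/17 = -1/4
  x_1 = -1/4;  a_1 = 4;  x_2 = (x_1 − 4)/17 = -1/4
  x_2 = -1/4;  a_2 = 4;  x_3 = (x_2 − 4)/17 = -1/4
Digits: (14, 4, 4).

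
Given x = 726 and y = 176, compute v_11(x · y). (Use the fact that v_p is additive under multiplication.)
v_11(127776) = 3

v_p(x) = 2 (factor: 726 = 11^2 · 6); v_p(y) = 1 (factor: 176 = 11^1 · 16). Additivity: v_p(xy) = v_p(x) + v_p(y) = 2 + 1 = 3. (Direct check: xy = 127776 = 11^3 · (96).)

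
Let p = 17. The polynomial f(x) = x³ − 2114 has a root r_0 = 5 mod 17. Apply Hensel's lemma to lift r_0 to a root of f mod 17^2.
r_1 = 124 (mod 289)

Hensel: r_{i+1} = r_i − f(r_i)/f′(r_i) mod 17^{i+2}, where f′(x) = 3x². Iterate:
  r_0 = 5 (mod 17)
  r_1 = 124 (mod 289)
Final: r = 124 with f(r) ≡ 0 mod 17^2.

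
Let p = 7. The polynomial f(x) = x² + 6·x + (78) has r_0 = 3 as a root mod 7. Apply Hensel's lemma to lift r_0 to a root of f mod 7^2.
r_1 = 31 (mod 49)

Hensel: r_{i+1} = r_i − f(r_i)·(f′(r_i))^{-1} mod 7^{i+2}, f′(x) = 2x + 6. Iterate:
  r_0 = 3 (mod 7)
  r_1 = 31 (mod 49)
Final: r = 31 satisfies f(r) ≡ 0 mod 7^2.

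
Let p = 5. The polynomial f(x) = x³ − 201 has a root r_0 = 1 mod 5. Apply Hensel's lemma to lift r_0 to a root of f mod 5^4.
r_3 = 276 (mod 625)

Hensel: r_{i+1} = r_i − f(r_i)/f′(r_i) mod 5^{i+2}, where f′(x) = 3x². Iterate:
  r_0 = 1 (mod 5)
  r_1 = 1 (mod 25)
  r_2 = 26 (mod 125)
  r_3 = 276 (mod 625)
Final: r = 276 with f(r) ≡ 0 mod 5^4.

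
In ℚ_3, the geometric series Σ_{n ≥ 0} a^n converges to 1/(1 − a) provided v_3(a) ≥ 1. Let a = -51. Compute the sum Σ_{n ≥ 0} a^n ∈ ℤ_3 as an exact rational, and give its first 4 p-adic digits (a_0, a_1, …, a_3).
Σ a^n = 1/(1 − a) = 1/52;  first 4 digits = (1, 1, 1, 2)

v_3(a) = 1 ≥ 1, so the series converges in ℤ_3 to 1/(1 − a) = 1/(1 − (-51)) = 1/52. Expand this rational in ℤ_3: compute digits iteratively via d_i = x_i mod 3, x_{i+1} = (x_i − d_i)/3. The first 4 digits are (1, 1, 1, 2).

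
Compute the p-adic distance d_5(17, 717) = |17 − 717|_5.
d_5(17, 717) = 1/25

Step 1 — x − y = 17 − 717 = -700. Step 2 — v_5(-700) = 2 (factor: -700 = −(5^2 · 28); the sign does not affect v_p). Step 3 — |x − y|_5 = 5^{-2} = 1/25.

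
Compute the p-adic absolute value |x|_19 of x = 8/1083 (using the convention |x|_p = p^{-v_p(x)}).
|8/1083|_19 = 361

Step 1 — compute v_19(x) by factoring powers of 19 out of the numerator and denominator: v_19(8/1083) = -2. Step 2 — apply |x|_p = p^{-v_p(x)} = 19^{2} = 361.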